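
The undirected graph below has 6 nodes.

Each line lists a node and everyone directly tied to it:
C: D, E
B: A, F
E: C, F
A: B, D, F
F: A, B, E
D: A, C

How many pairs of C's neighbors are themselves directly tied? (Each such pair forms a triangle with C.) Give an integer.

C's neighbors are D and E, but none of them are tied to each other, so no triangle contains C.

0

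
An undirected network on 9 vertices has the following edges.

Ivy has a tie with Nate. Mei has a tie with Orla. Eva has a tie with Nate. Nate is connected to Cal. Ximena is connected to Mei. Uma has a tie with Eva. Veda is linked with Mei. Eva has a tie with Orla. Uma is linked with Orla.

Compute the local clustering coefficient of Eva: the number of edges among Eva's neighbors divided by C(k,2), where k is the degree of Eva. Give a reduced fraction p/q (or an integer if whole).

1/3

Eva's neighbors: Nate, Orla, and Uma (k = 3).
Possible neighbor pairs: C(3,2) = 3. Edges among them: Orla–Uma → e = 1.
Clustering(Eva) = 1/3.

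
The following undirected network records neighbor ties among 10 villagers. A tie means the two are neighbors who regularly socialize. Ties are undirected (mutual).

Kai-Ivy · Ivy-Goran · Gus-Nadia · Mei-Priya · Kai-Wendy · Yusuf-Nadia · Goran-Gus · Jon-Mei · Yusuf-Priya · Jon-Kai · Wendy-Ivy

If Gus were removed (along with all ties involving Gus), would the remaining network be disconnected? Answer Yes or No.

Even without Gus, every remaining node can still reach every other (the residual graph is connected), so Gus is not a cut vertex.

No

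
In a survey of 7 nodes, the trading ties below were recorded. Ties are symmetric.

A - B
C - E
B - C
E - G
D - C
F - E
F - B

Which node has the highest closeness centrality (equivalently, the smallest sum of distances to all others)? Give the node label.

C

Farness (sum of distances to all others) for each node — A:15, B:10, C:9, D:14, E:10, F:11, G:15.
The smallest farness is 9, for C, so C has the highest closeness.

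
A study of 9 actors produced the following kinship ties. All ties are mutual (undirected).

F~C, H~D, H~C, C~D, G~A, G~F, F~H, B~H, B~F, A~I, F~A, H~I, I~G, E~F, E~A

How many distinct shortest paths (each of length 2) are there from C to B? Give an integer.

The shortest distance is 2. The length-2 paths are: C–F–B; C–H–B.
That gives 2 distinct shortest paths.

2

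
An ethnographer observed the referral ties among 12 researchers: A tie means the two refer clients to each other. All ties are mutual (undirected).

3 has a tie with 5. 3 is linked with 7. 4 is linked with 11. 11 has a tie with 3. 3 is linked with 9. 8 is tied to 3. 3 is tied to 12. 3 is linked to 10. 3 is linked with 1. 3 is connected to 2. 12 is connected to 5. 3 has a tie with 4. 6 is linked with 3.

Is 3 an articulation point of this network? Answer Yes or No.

Removing 3 leaves {7} with no path to {8}, so the network splits into 9 components. 3 is a cut vertex.

Yes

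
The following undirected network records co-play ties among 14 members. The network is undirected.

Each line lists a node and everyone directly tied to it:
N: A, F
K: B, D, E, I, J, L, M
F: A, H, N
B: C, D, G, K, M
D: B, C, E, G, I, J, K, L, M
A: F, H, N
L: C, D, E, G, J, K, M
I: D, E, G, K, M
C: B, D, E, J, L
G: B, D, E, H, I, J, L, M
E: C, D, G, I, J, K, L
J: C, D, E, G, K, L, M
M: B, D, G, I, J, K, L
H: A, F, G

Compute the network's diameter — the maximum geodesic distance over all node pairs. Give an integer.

Eccentricity of each node (its greatest distance to any other): A:4, B:4, C:5, D:4, E:4, F:4, G:3, H:3, I:4, J:4, K:5, L:4, M:4, N:5.
The maximum eccentricity is 5, realized for instance by the pair N–K via N – F – H – G – B – K. So the diameter is 5.

5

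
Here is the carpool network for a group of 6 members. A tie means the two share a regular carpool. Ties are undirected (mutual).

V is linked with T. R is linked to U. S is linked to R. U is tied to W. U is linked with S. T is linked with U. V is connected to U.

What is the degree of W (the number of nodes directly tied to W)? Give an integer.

W is directly tied to U. That is 1 neighbor, so the degree of W is 1.

1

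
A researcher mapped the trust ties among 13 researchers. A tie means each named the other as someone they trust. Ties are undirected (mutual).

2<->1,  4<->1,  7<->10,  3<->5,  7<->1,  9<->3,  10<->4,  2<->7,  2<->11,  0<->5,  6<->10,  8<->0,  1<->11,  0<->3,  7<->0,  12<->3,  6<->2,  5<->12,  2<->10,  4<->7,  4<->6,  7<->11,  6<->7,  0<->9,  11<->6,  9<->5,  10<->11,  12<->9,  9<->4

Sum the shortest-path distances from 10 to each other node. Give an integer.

Distances from 10: 0:2, 1:2, 2:1, 3:3, 4:1, 5:3, 6:1, 7:1, 8:3, 9:2, 11:1, 12:3.
Sum = 2 + 2 + 1 + 3 + 1 + 3 + 1 + 1 + 3 + 2 + 1 + 3 = 23.

23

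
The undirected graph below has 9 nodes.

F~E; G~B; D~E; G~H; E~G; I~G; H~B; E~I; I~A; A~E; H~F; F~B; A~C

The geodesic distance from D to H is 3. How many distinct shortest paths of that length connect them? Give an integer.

The shortest distance is 3. The length-3 paths are: D–E–F–H; D–E–G–H.
That gives 2 distinct shortest paths.

2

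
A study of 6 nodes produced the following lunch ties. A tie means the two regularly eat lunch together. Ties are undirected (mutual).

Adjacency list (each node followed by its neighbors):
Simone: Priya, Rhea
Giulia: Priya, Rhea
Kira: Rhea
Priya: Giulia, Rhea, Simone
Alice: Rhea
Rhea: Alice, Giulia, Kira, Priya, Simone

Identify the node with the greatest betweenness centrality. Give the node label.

Unnormalized betweenness of each node: Alice:0, Giulia:0, Kira:0, Priya:1/2, Rhea:15/2, Simone:0.
Rhea has the largest value, 15/2, making it the main broker — the node through which the most shortest paths run.

Rhea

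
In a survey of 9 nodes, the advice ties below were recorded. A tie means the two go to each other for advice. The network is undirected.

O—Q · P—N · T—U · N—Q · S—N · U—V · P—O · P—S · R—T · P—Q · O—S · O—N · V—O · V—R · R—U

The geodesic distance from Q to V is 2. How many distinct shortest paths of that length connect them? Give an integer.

1

The shortest distance is 2, and the only length-2 path is Q–O–V. So there is exactly 1 shortest path.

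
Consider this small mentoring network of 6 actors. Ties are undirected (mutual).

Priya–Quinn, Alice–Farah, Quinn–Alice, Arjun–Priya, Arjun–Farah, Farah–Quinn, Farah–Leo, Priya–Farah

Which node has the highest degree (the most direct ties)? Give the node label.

Farah

Degrees — Alice:2, Arjun:2, Farah:5, Leo:1, Priya:3, Quinn:3.
The maximum is 5, attained only by Farah.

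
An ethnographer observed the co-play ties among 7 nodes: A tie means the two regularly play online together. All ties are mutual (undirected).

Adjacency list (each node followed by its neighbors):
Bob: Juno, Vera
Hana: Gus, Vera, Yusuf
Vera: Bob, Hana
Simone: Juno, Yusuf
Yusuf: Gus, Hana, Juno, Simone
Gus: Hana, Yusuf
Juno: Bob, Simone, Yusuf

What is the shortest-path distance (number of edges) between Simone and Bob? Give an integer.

One shortest route is Simone – Juno – Bob, which uses 2 edges, and Simone and Bob are not directly tied, so nothing shorter exists. So d(Simone,Bob) = 2.

2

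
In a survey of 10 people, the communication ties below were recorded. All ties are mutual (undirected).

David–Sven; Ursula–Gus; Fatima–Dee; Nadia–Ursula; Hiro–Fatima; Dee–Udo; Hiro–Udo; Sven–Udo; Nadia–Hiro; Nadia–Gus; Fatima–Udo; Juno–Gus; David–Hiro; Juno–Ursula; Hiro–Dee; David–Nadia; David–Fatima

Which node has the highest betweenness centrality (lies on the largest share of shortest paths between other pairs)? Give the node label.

Nadia

Unnormalized betweenness of each node: David:7, Dee:0, Fatima:5/6, Gus:7/2, Hiro:65/6, Juno:0, Nadia:18, Sven:1/3, Udo:2, Ursula:7/2.
Nadia has the largest value, 18, making it the main broker — the node through which the most shortest paths run.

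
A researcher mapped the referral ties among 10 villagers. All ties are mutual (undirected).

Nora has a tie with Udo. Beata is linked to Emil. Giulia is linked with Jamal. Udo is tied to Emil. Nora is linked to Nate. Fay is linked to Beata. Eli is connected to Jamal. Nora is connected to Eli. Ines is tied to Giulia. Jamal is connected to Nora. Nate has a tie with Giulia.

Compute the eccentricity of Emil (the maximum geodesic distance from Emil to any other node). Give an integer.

5

Distances from Emil: Beata:1, Eli:3, Fay:2, Giulia:4, Ines:5, Jamal:3, Nate:3, Nora:2, Udo:1.
The largest is 5 (to Ines), so the eccentricity of Emil is 5.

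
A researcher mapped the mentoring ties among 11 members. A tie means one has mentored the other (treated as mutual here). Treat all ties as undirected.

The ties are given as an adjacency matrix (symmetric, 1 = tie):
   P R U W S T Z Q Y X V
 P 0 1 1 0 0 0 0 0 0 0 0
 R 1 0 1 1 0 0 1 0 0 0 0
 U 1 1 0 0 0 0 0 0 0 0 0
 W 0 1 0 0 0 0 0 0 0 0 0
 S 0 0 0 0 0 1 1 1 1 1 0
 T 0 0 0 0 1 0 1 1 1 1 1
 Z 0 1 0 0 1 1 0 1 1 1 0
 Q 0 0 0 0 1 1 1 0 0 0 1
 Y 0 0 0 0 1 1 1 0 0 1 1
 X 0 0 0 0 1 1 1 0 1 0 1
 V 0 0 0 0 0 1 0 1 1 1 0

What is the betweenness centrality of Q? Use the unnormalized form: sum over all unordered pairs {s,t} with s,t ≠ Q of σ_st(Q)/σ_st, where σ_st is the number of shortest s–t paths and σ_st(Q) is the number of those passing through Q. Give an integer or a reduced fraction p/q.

3/2

Pairs whose geodesics pass through Q — P–V: 1/4; R–V: 1/4; U–V: 1/4; W–V: 1/4; S–V: 1/4; Z–V: 1/4.
All other pairs contribute 0.
Summing the contributions gives betweenness(Q) = 3/2.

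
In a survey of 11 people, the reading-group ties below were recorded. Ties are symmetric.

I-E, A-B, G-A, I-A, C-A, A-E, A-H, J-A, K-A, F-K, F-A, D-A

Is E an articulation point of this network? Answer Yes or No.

No

Even without E, every remaining node can still reach every other (the residual graph is connected), so E is not a cut vertex.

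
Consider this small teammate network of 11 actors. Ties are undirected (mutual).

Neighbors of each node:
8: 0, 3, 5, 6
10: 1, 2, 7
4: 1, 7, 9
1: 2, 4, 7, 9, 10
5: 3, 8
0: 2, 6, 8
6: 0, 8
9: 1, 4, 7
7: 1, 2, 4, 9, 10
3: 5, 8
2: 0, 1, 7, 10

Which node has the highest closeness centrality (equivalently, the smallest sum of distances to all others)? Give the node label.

Farness (sum of distances to all others) for each node — 0:19, 1:21, 2:18, 3:31, 4:28, 5:31, 6:25, 7:21, 8:23, 9:28, 10:23.
The smallest farness is 18, for 2, so 2 has the highest closeness.

2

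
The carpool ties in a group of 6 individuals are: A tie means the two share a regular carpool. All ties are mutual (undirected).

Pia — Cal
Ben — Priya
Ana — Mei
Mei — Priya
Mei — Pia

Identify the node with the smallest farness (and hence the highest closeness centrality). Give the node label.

Mei

Farness (sum of distances to all others) for each node — Ana:11, Ben:13, Cal:13, Mei:7, Pia:9, Priya:9.
The smallest farness is 7, for Mei, so Mei has the highest closeness.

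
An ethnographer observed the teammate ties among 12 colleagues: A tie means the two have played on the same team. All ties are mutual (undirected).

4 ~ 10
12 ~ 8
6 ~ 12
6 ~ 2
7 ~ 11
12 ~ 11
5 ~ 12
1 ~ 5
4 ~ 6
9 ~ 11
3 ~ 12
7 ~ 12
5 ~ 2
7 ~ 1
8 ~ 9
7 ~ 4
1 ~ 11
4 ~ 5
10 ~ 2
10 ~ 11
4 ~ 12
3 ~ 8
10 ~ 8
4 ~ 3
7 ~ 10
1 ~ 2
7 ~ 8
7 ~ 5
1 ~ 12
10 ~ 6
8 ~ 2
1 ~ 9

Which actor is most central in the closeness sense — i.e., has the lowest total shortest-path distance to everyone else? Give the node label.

Farness (sum of distances to all others) for each node — 1:16, 2:17, 3:19, 4:17, 5:17, 6:19, 7:15, 8:16, 9:21, 10:16, 11:17, 12:14.
The smallest farness is 14, for 12, so 12 has the highest closeness.

12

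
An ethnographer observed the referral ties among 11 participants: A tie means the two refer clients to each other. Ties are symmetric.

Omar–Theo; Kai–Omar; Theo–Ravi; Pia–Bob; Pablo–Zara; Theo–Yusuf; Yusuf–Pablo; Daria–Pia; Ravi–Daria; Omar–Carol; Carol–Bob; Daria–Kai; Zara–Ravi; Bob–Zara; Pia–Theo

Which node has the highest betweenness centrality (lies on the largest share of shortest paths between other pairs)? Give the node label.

Theo

Unnormalized betweenness of each node: Bob:6, Carol:2, Daria:9/2, Kai:3/2, Omar:7, Pablo:3/2, Pia:9/2, Ravi:6, Theo:12, Yusuf:3, Zara:7.
Theo has the largest value, 12, making it the main broker — the node through which the most shortest paths run.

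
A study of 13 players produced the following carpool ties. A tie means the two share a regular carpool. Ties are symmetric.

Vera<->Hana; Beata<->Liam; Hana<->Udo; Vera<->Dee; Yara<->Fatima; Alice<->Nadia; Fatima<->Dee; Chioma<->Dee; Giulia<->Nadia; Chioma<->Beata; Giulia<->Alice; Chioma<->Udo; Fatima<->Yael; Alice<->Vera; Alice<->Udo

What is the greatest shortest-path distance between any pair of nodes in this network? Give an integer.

5

Eccentricity of each node (its greatest distance to any other): Alice:4, Beata:4, Chioma:3, Dee:3, Fatima:4, Giulia:5, Hana:4, Liam:5, Nadia:5, Udo:4, Vera:4, Yael:5, Yara:5.
The maximum eccentricity is 5, realized for instance by the pair Liam–Giulia via Liam – Beata – Chioma – Udo – Alice – Giulia. So the diameter is 5.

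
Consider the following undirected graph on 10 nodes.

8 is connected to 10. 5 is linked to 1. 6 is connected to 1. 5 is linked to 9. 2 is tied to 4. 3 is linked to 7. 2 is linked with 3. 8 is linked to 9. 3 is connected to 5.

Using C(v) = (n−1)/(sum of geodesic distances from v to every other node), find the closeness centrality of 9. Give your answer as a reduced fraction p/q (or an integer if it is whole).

Distances from 9: 1:2, 2:3, 3:2, 4:4, 5:1, 6:3, 7:3, 8:1, 10:2. Sum = 21.
n = 10, so closeness = 9/21 = 3/7.

3/7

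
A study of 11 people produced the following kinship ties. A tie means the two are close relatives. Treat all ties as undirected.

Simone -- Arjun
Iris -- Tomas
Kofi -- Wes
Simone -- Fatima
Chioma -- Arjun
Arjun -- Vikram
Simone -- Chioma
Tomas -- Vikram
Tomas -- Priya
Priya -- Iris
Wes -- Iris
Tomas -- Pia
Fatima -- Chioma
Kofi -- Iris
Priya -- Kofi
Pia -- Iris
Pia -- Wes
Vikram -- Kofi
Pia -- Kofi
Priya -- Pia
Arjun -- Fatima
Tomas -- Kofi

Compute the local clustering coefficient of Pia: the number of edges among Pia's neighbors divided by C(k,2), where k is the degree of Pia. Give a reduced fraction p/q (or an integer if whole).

4/5

Pia's neighbors: Iris, Kofi, Priya, Tomas, and Wes (k = 5).
Possible neighbor pairs: C(5,2) = 10. Edges among them: Iris–Kofi, Iris–Priya, Iris–Tomas, Iris–Wes, Kofi–Priya, Kofi–Tomas, Kofi–Wes, Priya–Tomas → e = 8.
Clustering(Pia) = 8/10 = 4/5.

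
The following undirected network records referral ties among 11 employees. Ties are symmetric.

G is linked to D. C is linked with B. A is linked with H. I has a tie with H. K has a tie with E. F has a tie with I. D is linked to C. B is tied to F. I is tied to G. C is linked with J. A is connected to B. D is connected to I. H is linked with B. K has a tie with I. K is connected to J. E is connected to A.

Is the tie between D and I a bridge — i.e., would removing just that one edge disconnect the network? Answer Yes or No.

Even without that edge, D still reaches I via D – G – I, so the network stays connected. Not a bridge.

No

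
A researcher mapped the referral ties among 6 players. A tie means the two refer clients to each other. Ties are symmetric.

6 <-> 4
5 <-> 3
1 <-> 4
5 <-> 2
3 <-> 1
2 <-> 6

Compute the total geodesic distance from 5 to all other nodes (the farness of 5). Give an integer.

9

Distances from 5: 1:2, 2:1, 3:1, 4:3, 6:2.
Sum = 2 + 1 + 1 + 3 + 2 = 9.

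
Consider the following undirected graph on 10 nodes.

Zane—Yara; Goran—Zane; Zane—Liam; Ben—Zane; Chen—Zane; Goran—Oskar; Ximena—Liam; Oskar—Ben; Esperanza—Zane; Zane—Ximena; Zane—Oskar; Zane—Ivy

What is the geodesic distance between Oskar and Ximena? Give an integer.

One shortest route is Oskar – Zane – Ximena, which uses 2 edges, and Oskar and Ximena are not directly tied, so nothing shorter exists. So d(Oskar,Ximena) = 2.

2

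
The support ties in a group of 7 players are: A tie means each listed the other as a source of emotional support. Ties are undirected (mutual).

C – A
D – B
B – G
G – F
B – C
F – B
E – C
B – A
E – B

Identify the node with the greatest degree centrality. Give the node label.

B

Degrees — A:2, B:6, C:3, D:1, E:2, F:2, G:2.
The maximum is 6, attained only by B.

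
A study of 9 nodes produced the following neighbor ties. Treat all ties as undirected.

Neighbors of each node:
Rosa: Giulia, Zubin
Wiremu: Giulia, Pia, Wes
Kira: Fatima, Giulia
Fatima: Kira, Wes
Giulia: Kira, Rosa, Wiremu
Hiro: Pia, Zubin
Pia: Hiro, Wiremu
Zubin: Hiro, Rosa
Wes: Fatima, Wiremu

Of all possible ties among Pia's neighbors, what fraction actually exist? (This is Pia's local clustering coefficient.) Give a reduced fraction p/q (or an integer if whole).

Pia's neighbors: Hiro and Wiremu (k = 2).
Possible neighbor pairs: C(2,2) = 1. Edges among them: none → e = 0.
Clustering(Pia) = 0/1.

0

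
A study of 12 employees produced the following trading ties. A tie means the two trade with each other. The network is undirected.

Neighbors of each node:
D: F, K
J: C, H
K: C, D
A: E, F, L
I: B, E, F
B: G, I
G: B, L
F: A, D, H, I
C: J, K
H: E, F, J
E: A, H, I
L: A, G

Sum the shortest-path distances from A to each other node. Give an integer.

24

Distances from A: B:3, C:4, D:2, E:1, F:1, G:2, H:2, I:2, J:3, K:3, L:1.
Sum = 3 + 4 + 2 + 1 + 1 + 2 + 2 + 2 + 3 + 3 + 1 = 24.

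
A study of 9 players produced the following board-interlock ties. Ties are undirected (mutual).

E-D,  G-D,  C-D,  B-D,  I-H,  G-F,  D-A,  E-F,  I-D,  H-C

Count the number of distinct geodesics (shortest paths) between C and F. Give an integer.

2

The shortest distance is 3. The length-3 paths are: C–D–E–F; C–D–G–F.
That gives 2 distinct shortest paths.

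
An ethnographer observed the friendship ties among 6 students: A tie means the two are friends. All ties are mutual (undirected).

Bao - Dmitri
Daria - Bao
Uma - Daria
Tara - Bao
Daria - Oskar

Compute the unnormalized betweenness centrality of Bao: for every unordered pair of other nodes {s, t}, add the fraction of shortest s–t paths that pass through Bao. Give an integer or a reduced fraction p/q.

Pairs whose geodesics pass through Bao — Daria–Dmitri: 1; Daria–Tara: 1; Dmitri–Oskar: 1; Dmitri–Tara: 1; Dmitri–Uma: 1; Oskar–Tara: 1; Tara–Uma: 1.
All other pairs contribute 0.
Summing the contributions gives betweenness(Bao) = 7.

7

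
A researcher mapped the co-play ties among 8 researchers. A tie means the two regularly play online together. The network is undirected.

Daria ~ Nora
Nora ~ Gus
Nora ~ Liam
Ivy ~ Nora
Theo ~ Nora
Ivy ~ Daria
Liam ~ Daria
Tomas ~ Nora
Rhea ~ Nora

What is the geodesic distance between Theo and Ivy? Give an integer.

2

One shortest route is Theo – Nora – Ivy, which uses 2 edges, and Theo and Ivy are not directly tied, so nothing shorter exists. So d(Theo,Ivy) = 2.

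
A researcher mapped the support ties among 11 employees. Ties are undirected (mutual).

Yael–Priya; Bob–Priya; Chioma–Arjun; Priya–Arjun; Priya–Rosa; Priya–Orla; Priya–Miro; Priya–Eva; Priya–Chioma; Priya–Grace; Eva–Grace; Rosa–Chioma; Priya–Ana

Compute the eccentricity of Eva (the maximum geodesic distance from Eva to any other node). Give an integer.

2

Distances from Eva: Ana:2, Arjun:2, Bob:2, Chioma:2, Grace:1, Miro:2, Orla:2, Priya:1, Rosa:2, Yael:2.
The largest is 2 (to Chioma, Yael, Orla, Bob, Miro, Ana, Rosa, and Arjun), so the eccentricity of Eva is 2.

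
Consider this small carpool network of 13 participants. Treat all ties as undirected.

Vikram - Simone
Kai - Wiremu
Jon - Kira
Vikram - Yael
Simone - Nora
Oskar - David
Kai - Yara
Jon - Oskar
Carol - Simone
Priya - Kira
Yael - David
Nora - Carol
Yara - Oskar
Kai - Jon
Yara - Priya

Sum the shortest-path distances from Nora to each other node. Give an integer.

Distances from Nora: Carol:1, David:4, Jon:6, Kai:7, Kira:7, Oskar:5, Priya:7, Simone:1, Vikram:2, Wiremu:8, Yael:3, Yara:6.
Sum = 1 + 4 + 6 + 7 + 7 + 5 + 7 + 1 + 2 + 8 + 3 + 6 = 57.

57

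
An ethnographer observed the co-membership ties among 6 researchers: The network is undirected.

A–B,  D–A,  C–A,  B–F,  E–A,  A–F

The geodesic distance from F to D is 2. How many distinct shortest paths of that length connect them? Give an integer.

The shortest distance is 2, and the only length-2 path is F–A–D. So there is exactly 1 shortest path.

1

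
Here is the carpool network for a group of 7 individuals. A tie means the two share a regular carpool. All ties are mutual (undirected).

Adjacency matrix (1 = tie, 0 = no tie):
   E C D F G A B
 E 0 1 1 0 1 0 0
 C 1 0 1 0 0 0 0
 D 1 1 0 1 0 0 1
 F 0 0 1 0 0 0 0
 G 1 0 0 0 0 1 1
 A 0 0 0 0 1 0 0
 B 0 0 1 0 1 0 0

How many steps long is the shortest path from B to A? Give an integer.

2

One shortest route is B – G – A, which uses 2 edges, and B and A are not directly tied, so nothing shorter exists. So d(B,A) = 2.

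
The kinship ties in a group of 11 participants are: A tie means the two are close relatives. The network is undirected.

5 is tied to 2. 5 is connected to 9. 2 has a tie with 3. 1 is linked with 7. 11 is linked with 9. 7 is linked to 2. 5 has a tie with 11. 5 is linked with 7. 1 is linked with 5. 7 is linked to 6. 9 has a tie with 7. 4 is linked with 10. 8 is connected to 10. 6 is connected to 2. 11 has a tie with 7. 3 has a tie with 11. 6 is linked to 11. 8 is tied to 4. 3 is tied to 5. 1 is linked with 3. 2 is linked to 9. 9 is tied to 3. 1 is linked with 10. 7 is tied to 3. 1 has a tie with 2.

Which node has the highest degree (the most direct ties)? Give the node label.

Degrees — 1:5, 2:6, 3:6, 4:2, 5:6, 6:3, 7:7, 8:2, 9:5, 10:3, 11:5.
The maximum is 7, attained only by 7.

7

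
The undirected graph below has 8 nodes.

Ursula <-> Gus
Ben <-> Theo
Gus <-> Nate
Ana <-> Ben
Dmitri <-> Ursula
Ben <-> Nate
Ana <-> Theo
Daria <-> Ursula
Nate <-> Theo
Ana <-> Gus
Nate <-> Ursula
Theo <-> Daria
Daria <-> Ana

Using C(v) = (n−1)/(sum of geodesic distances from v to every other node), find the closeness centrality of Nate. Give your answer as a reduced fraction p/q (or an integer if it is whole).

7/10

Distances from Nate: Ana:2, Ben:1, Daria:2, Dmitri:2, Gus:1, Theo:1, Ursula:1. Sum = 10.
n = 8, so closeness = 7/10.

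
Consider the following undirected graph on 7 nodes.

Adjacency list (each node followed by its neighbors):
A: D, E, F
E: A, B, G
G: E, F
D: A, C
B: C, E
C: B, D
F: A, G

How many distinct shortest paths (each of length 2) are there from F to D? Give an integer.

1

The shortest distance is 2, and the only length-2 path is F–A–D. So there is exactly 1 shortest path.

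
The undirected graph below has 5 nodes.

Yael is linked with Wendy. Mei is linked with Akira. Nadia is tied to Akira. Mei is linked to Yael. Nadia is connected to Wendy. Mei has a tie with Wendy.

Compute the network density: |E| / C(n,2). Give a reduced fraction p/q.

There are 6 edges and 5 nodes, so the maximum possible is C(5,2) = 10.
Density = 6/10 = 3/5.

3/5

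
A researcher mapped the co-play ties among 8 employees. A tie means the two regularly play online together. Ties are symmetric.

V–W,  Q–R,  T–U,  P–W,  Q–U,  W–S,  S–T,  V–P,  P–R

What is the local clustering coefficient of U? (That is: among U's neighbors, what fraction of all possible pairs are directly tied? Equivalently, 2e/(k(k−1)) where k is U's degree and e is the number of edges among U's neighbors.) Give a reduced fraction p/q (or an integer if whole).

0

U's neighbors: Q and T (k = 2).
Possible neighbor pairs: C(2,2) = 1. Edges among them: none → e = 0.
Clustering(U) = 0/1.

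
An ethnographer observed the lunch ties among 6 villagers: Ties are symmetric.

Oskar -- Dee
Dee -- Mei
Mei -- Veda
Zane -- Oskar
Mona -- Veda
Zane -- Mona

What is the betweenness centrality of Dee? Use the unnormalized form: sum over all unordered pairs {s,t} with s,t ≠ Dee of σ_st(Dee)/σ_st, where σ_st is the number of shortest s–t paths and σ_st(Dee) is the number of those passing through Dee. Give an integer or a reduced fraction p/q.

Pairs whose geodesics pass through Dee — Veda–Oskar: 1/2; Oskar–Mei: 1; Zane–Mei: 1/2.
All other pairs contribute 0.
Summing the contributions gives betweenness(Dee) = 2.

2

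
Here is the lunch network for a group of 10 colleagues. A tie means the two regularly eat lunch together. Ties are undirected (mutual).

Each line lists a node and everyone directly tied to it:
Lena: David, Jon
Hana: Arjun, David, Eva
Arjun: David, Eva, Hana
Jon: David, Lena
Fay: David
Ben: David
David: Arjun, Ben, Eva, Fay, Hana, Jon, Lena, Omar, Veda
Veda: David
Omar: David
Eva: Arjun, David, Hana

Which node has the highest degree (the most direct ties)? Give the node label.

Degrees — Arjun:3, Ben:1, David:9, Eva:3, Fay:1, Hana:3, Jon:2, Lena:2, Omar:1, Veda:1.
The maximum is 9, attained only by David.

David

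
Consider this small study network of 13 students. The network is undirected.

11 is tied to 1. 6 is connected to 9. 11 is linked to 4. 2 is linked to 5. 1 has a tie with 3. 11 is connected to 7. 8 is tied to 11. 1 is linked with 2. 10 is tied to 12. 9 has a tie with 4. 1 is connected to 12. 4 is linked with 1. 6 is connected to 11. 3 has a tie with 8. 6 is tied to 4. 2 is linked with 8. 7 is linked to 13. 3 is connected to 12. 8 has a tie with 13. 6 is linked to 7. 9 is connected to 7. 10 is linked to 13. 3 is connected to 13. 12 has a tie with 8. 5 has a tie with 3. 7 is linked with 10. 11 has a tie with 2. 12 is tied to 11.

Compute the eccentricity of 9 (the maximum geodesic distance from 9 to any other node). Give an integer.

4

Distances from 9: 1:2, 2:3, 3:3, 4:1, 5:4, 6:1, 7:1, 8:3, 10:2, 11:2, 12:3, 13:2.
The largest is 4 (to 5), so the eccentricity of 9 is 4.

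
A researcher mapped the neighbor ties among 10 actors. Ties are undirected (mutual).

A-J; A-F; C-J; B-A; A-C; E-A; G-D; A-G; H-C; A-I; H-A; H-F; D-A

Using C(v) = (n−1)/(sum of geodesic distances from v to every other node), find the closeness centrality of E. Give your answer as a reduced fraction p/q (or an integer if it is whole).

Distances from E: A:1, B:2, C:2, D:2, F:2, G:2, H:2, I:2, J:2. Sum = 17.
n = 10, so closeness = 9/17.

9/17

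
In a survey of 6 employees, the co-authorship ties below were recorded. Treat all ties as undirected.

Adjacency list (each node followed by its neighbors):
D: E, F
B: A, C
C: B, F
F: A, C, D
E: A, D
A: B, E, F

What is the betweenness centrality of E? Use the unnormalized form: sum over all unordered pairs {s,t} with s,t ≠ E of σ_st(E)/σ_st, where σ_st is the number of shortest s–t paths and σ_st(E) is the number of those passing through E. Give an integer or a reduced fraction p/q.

Pairs whose geodesics pass through E — D–A: 1/2; D–B: 1/3.
All other pairs contribute 0.
Summing the contributions gives betweenness(E) = 5/6.

5/6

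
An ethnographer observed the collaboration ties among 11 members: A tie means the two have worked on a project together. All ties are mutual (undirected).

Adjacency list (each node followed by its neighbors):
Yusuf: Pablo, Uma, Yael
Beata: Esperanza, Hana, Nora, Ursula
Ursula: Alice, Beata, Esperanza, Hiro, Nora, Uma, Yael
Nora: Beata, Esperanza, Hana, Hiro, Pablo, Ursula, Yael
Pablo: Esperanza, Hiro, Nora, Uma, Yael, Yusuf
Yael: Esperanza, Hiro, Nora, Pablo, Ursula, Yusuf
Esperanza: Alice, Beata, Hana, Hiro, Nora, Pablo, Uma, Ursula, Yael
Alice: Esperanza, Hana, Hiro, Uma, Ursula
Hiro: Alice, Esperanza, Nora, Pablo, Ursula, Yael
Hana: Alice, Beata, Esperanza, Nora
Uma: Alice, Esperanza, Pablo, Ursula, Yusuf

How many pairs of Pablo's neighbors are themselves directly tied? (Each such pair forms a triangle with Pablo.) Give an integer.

Pablo's neighbors: Esperanza, Hiro, Nora, Uma, Yael, and Yusuf.
Neighbor pairs that are themselves tied: Pablo–Esperanza–Hiro; Pablo–Esperanza–Nora; Pablo–Esperanza–Uma; Pablo–Esperanza–Yael; Pablo–Hiro–Nora; Pablo–Hiro–Yael; Pablo–Nora–Yael; Pablo–Uma–Yusuf; Pablo–Yael–Yusuf. Each forms one triangle with Pablo, for 9 in total.

9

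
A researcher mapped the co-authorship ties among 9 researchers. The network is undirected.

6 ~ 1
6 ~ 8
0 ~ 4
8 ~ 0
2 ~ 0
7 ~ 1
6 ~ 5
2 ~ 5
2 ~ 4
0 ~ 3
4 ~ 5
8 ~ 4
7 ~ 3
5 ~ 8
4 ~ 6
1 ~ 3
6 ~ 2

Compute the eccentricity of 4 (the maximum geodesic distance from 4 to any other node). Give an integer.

Distances from 4: 0:1, 1:2, 2:1, 3:2, 5:1, 6:1, 7:3, 8:1.
The largest is 3 (to 7), so the eccentricity of 4 is 3.

3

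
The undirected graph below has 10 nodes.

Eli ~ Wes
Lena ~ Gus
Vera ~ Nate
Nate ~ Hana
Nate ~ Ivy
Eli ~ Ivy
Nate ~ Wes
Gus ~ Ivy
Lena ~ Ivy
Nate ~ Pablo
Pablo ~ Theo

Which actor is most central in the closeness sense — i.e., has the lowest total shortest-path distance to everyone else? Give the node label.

Farness (sum of distances to all others) for each node — Eli:21, Gus:22, Hana:21, Ivy:15, Lena:22, Nate:13, Pablo:19, Theo:27, Vera:21, Wes:19.
The smallest farness is 13, for Nate, so Nate has the highest closeness.

Nate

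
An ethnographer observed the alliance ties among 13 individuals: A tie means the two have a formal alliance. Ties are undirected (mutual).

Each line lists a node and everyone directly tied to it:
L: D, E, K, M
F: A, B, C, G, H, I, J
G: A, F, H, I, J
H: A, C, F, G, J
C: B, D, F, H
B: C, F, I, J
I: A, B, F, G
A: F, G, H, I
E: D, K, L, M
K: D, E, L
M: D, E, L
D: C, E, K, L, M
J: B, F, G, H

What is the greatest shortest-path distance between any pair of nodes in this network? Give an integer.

4

Eccentricity of each node (its greatest distance to any other): A:4, B:3, C:2, D:3, E:4, F:3, G:4, H:3, I:4, J:4, K:4, L:4, M:4.
The maximum eccentricity is 4, realized for instance by the pair M–G via M – D – C – F – G. So the diameter is 4.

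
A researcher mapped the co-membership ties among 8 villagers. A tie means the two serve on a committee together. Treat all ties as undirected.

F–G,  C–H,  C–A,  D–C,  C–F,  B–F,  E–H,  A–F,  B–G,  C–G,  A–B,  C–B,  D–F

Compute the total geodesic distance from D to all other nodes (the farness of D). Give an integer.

Distances from D: A:2, B:2, C:1, E:3, F:1, G:2, H:2.
Sum = 2 + 2 + 1 + 3 + 1 + 2 + 2 = 13.

13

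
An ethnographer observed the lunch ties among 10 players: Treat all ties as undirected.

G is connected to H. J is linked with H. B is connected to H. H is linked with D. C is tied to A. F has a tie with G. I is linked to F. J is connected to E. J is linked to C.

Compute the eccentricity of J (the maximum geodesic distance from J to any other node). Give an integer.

Distances from J: A:2, B:2, C:1, D:2, E:1, F:3, G:2, H:1, I:4.
The largest is 4 (to I), so the eccentricity of J is 4.

4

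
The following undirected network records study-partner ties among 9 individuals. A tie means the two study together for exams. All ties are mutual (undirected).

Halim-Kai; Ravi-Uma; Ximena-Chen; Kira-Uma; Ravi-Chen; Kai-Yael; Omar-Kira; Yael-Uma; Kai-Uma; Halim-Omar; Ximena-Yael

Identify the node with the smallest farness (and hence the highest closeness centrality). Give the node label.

Uma

Farness (sum of distances to all others) for each node — Chen:20, Halim:18, Kai:14, Kira:16, Omar:20, Ravi:16, Uma:12, Ximena:18, Yael:14.
The smallest farness is 12, for Uma, so Uma has the highest closeness.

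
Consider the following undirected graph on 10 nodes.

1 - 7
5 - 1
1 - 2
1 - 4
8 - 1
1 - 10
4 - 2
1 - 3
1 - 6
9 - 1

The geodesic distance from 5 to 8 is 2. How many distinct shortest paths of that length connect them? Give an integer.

The shortest distance is 2, and the only length-2 path is 5–1–8. So there is exactly 1 shortest path.

1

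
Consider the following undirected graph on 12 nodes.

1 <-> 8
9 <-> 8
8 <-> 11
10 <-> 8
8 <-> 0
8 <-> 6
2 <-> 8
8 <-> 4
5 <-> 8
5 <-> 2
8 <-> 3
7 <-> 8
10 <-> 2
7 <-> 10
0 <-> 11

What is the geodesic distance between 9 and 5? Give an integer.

One shortest route is 9 – 8 – 5, which uses 2 edges, and 9 and 5 are not directly tied, so nothing shorter exists. So d(9,5) = 2.

2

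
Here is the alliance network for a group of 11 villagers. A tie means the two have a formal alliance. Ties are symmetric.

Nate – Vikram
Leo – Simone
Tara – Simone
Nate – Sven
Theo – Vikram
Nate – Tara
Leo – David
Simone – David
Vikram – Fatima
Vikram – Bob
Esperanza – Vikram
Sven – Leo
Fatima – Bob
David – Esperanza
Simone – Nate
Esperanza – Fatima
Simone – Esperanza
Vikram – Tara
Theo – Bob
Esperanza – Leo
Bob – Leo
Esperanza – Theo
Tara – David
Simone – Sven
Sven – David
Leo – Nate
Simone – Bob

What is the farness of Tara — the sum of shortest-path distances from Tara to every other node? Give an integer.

16

Distances from Tara: Bob:2, David:1, Esperanza:2, Fatima:2, Leo:2, Nate:1, Simone:1, Sven:2, Theo:2, Vikram:1.
Sum = 2 + 1 + 2 + 2 + 2 + 1 + 1 + 2 + 2 + 1 = 16.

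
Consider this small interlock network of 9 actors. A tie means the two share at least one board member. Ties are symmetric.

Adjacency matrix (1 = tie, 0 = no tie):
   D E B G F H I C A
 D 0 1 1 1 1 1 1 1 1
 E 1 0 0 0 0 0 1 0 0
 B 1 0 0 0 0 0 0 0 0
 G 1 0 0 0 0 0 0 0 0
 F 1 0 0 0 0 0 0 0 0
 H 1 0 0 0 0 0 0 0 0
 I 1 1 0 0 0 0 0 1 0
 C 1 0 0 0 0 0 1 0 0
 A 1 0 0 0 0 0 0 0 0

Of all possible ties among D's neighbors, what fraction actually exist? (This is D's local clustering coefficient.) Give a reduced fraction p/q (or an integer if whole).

1/14

D's neighbors: A, B, C, E, F, G, H, and I (k = 8).
Possible neighbor pairs: C(8,2) = 28. Edges among them: C–I, E–I → e = 2.
Clustering(D) = 2/28 = 1/14.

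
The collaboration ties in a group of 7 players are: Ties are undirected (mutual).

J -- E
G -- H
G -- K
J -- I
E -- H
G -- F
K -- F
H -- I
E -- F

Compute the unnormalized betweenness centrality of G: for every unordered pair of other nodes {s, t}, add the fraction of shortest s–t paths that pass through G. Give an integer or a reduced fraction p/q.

17/6

Pairs whose geodesics pass through G — H–F: 1/2; H–K: 1; I–F: 1/3; I–K: 1.
All other pairs contribute 0.
Summing the contributions gives betweenness(G) = 17/6.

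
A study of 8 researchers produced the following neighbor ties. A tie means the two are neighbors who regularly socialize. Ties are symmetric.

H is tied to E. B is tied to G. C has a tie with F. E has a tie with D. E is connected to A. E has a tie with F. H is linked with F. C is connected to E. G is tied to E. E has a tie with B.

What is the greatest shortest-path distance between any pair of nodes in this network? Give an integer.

2

Eccentricity of each node (its greatest distance to any other): A:2, B:2, C:2, D:2, E:1, F:2, G:2, H:2.
The maximum eccentricity is 2, realized for instance by the pair B–D via B – E – D. So the diameter is 2.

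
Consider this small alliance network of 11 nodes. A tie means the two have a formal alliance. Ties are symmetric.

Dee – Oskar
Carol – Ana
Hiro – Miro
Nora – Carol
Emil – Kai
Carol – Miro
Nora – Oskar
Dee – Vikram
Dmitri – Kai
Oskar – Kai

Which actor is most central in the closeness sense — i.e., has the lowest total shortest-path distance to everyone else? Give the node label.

Farness (sum of distances to all others) for each node — Ana:34, Carol:25, Dee:28, Dmitri:35, Emil:35, Hiro:41, Kai:26, Miro:32, Nora:22, Oskar:21, Vikram:37.
The smallest farness is 21, for Oskar, so Oskar has the highest closeness.

Oskar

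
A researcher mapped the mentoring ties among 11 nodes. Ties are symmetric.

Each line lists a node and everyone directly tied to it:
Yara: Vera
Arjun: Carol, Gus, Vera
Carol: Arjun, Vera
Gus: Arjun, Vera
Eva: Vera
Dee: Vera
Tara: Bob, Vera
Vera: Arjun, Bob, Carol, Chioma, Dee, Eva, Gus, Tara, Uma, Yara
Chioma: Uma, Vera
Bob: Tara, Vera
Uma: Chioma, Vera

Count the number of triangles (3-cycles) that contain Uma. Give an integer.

Uma's neighbors: Chioma and Vera.
Neighbor pairs that are themselves tied: Uma–Chioma–Vera. Each forms one triangle with Uma, for 1 in total.

1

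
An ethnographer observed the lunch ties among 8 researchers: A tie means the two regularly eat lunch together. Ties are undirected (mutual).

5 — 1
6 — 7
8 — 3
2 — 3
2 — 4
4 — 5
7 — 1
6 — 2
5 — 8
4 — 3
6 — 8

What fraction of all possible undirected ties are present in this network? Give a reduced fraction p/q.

11/28

There are 11 edges and 8 nodes, so the maximum possible is C(8,2) = 28.
Density = 11/28.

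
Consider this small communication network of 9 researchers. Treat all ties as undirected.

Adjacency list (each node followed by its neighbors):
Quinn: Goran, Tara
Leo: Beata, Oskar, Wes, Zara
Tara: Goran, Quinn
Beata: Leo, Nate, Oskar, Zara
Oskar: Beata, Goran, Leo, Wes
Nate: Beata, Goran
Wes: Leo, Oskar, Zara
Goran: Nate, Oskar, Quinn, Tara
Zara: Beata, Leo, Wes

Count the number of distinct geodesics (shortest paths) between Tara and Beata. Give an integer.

The shortest distance is 3. The length-3 paths are: Tara–Goran–Oskar–Beata; Tara–Goran–Nate–Beata.
That gives 2 distinct shortest paths.

2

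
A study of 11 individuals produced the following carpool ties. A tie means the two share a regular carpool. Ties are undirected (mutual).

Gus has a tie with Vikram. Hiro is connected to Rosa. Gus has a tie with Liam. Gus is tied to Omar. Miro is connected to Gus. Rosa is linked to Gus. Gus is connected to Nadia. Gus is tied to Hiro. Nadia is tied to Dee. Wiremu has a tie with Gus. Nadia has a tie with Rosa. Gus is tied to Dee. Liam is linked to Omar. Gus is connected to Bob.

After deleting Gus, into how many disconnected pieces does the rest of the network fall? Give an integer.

6

Without Gus, the remaining ties split the others into: {Dee, Hiro, Nadia, Rosa}; {Wiremu}; {Vikram}; {Bob}; {Liam, Omar}; {Miro}.
That's 6 separate components.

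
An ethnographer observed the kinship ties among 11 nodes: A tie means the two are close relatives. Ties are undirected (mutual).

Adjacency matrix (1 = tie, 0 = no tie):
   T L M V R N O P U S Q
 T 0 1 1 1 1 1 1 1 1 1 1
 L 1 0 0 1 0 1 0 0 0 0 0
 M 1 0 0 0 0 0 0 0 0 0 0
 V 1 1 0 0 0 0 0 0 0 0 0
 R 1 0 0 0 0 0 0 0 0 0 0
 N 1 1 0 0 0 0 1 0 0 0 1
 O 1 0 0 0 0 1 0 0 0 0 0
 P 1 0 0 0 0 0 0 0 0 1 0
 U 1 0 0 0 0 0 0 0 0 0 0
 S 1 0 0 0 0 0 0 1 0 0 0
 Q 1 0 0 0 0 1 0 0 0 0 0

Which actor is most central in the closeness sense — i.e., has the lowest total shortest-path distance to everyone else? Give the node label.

T

Farness (sum of distances to all others) for each node — L:17, M:19, N:16, O:18, P:18, Q:18, R:19, S:18, T:10, U:19, V:18.
The smallest farness is 10, for T, so T has the highest closeness.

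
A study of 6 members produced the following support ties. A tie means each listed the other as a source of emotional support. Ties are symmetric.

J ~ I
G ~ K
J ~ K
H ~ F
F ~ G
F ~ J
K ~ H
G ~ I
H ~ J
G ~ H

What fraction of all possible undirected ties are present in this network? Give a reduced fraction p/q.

There are 10 edges and 6 nodes, so the maximum possible is C(6,2) = 15.
Density = 10/15 = 2/3.

2/3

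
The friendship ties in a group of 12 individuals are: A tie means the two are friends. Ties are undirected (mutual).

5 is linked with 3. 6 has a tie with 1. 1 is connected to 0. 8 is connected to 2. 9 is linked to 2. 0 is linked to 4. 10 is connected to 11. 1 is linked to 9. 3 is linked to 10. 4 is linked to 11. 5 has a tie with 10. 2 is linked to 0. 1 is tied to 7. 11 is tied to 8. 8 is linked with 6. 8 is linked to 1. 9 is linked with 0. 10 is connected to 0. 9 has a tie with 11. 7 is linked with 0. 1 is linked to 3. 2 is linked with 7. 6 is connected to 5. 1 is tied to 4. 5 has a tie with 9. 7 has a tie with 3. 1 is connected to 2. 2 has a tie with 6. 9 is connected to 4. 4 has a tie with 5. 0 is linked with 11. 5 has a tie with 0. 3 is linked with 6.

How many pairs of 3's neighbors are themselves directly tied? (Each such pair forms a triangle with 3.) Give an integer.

4

3's neighbors: 1, 5, 6, 7, and 10.
Neighbor pairs that are themselves tied: 3–1–6; 3–1–7; 3–5–6; 3–5–10. Each forms one triangle with 3, for 4 in total.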